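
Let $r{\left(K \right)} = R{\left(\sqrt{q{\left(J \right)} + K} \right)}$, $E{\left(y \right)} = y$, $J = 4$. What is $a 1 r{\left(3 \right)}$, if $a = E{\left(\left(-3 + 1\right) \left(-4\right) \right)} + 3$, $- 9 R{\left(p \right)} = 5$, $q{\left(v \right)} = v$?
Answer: $- \frac{55}{9} \approx -6.1111$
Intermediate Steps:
$R{\left(p \right)} = - \frac{5}{9}$ ($R{\left(p \right)} = \left(- \frac{1}{9}\right) 5 = - \frac{5}{9}$)
$r{\left(K \right)} = - \frac{5}{9}$
$a = 11$ ($a = \left(-3 + 1\right) \left(-4\right) + 3 = \left(-2\right) \left(-4\right) + 3 = 8 + 3 = 11$)
$a 1 r{\left(3 \right)} = 11 \cdot 1 \left(- \frac{5}{9}\right) = 11 \left(- \frac{5}{9}\right) = - \frac{55}{9}$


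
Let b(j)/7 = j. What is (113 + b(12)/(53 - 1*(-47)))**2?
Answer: 8099716/625 ≈ 12960.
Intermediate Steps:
b(j) = 7*j
(113 + b(12)/(53 - 1*(-47)))**2 = (113 + (7*12)/(53 - 1*(-47)))**2 = (113 + 84/(53 + 47))**2 = (113 + 84/100)**2 = (113 + 84*(1/100))**2 = (113 + 21/25)**2 = (2846/25)**2 = 8099716/625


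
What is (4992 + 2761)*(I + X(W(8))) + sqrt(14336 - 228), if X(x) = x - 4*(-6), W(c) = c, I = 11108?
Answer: 86368420 + 2*sqrt(3527) ≈ 8.6369e+7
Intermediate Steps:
X(x) = 24 + x (X(x) = x + 24 = 24 + x)
(4992 + 2761)*(I + X(W(8))) + sqrt(14336 - 228) = (4992 + 2761)*(11108 + (24 + 8)) + sqrt(14336 - 228) = 7753*(11108 + 32) + sqrt(14108) = 7753*11140 + 2*sqrt(3527) = 86368420 + 2*sqrt(3527)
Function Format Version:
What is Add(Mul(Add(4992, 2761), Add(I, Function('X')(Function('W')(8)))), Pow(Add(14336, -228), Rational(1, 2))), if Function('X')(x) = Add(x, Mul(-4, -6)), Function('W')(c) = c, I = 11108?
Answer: Add(86368420, Mul(2, Pow(3527, Rational(1, 2)))) ≈ 8.6369e+7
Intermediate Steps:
Function('X')(x) = Add(24, x) (Function('X')(x) = Add(x, 24) = Add(24, x))
Add(Mul(Add(4992, 2761), Add(I, Function('X')(Function('W')(8)))), Pow(Add(14336, -228), Rational(1, 2))) = Add(Mul(Add(4992, 2761), Add(11108, Add(24, 8))), Pow(Add(14336, -228), Rational(1, 2))) = Add(Mul(7753, Add(11108, 32)), Pow(14108, Rational(1, 2))) = Add(Mul(7753, 11140), Mul(2, Pow(3527, Rational(1, 2)))) = Add(86368420, Mul(2, Pow(3527, Rational(1, 2))))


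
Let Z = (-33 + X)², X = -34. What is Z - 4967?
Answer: -478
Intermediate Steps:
Z = 4489 (Z = (-33 - 34)² = (-67)² = 4489)
Z - 4967 = 4489 - 4967 = -478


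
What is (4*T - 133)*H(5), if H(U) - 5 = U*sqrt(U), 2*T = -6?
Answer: -725 - 725*sqrt(5) ≈ -2346.1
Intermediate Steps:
T = -3 (T = (1/2)*(-6) = -3)
H(U) = 5 + U**(3/2) (H(U) = 5 + U*sqrt(U) = 5 + U**(3/2))
(4*T - 133)*H(5) = (4*(-3) - 133)*(5 + 5**(3/2)) = (-12 - 133)*(5 + 5*sqrt(5)) = -145*(5 + 5*sqrt(5)) = -725 - 725*sqrt(5)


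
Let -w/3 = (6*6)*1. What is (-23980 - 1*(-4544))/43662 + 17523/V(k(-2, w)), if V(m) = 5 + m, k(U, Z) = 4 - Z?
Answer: 42378623/283803 ≈ 149.32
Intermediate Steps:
w = -108 (w = -3*6*6 = -108 ≈ -108.00)
(-23980 - 1*(-4544))/43662 + 17523/V(k(-2, w)) = (-23980 - 1*(-4544))/43662 + 17523/(5 + (4 - 1*(-108))) = (-23980 + 4544)*(1/43662) + 17523/(5 + (4 + 108)) = -19436*1/43662 + 17523/(5 + 112) = -9718/21831 + 17523/117 = -9718/21831 + 17523*(1/117) = -9718/21831 + 1947/13 = 42378623/283803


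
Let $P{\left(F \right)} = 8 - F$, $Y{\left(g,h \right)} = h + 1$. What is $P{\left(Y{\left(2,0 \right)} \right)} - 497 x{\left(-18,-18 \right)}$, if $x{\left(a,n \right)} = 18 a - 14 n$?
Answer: $35791$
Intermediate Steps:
$x{\left(a,n \right)} = - 14 n + 18 a$
$Y{\left(g,h \right)} = 1 + h$
$P{\left(Y{\left(2,0 \right)} \right)} - 497 x{\left(-18,-18 \right)} = \left(8 - \left(1 + 0\right)\right) - 497 \left(\left(-14\right) \left(-18\right) + 18 \left(-18\right)\right) = \left(8 - 1\right) - 497 \left(252 - 324\right) = \left(8 - 1\right) - -35784 = 7 + 35784 = 35791$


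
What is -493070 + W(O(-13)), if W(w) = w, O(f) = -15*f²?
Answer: -495605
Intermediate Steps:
-493070 + W(O(-13)) = -493070 - 15*(-13)² = -493070 - 15*169 = -493070 - 2535 = -495605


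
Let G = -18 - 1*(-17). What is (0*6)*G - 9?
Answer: -9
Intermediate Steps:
G = -1 (G = -18 + 17 = -1)
(0*6)*G - 9 = (0*6)*(-1) - 9 = 0*(-1) - 9 = 0 - 9 = -9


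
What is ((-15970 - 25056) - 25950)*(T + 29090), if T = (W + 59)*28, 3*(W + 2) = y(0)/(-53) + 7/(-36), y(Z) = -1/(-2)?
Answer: -2940845366368/1431 ≈ -2.0551e+9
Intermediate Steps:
y(Z) = ½ (y(Z) = -1*(-½) = ½)
W = -11837/5724 (W = -2 + ((½)/(-53) + 7/(-36))/3 = -2 + ((½)*(-1/53) + 7*(-1/36))/3 = -2 + (-1/106 - 7/36)/3 = -2 + (⅓)*(-389/1908) = -2 - 389/5724 = -11837/5724 ≈ -2.0680)
T = 2281153/1431 (T = (-11837/5724 + 59)*28 = (325879/5724)*28 = 2281153/1431 ≈ 1594.1)
((-15970 - 25056) - 25950)*(T + 29090) = ((-15970 - 25056) - 25950)*(2281153/1431 + 29090) = (-41026 - 25950)*(43908943/1431) = -66976*43908943/1431 = -2940845366368/1431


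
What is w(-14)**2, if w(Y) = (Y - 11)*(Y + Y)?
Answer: 490000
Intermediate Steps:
w(Y) = 2*Y*(-11 + Y) (w(Y) = (-11 + Y)*(2*Y) = 2*Y*(-11 + Y))
w(-14)**2 = (2*(-14)*(-11 - 14))**2 = (2*(-14)*(-25))**2 = 700**2 = 490000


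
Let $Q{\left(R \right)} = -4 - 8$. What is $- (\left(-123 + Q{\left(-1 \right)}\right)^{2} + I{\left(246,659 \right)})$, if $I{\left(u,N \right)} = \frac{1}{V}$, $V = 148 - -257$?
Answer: $- \frac{7381126}{405} \approx -18225.0$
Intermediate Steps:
$Q{\left(R \right)} = -12$
$V = 405$ ($V = 148 + 257 = 405$)
$I{\left(u,N \right)} = \frac{1}{405}$
$- (\left(-123 + Q{\left(-1 \right)}\right)^{2} + I{\left(246,659 \right)}) = - (\left(-123 - 12\right)^{2} + \frac{1}{405}) = - (\left(-135\right)^{2} + \frac{1}{405}) = - (18225 + \frac{1}{405}) = \left(-1\right) \frac{7381126}{405} = - \frac{7381126}{405}$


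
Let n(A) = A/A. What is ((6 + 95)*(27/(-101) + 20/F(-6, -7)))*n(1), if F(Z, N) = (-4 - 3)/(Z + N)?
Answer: 26071/7 ≈ 3724.4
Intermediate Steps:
F(Z, N) = -7/(N + Z)
n(A) = 1
((6 + 95)*(27/(-101) + 20/F(-6, -7)))*n(1) = ((6 + 95)*(27/(-101) + 20/((-7/(-7 - 6)))))*1 = (101*(27*(-1/101) + 20/((-7/(-13)))))*1 = (101*(-27/101 + 20/((-7*(-1/13)))))*1 = (101*(-27/101 + 20/(7/13)))*1 = (101*(-27/101 + 20*(13/7)))*1 = (101*(-27/101 + 260/7))*1 = (101*(26071/707))*1 = (26071/7)*1 = 26071/7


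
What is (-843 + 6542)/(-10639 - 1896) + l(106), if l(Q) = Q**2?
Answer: 140837561/12535 ≈ 11236.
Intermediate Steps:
(-843 + 6542)/(-10639 - 1896) + l(106) = (-843 + 6542)/(-10639 - 1896) + 106**2 = 5699/(-12535) + 11236 = 5699*(-1/12535) + 11236 = -5699/12535 + 11236 = 140837561/12535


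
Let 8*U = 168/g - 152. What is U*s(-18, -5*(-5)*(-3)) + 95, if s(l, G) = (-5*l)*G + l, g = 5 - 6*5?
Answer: 3359303/25 ≈ 1.3437e+5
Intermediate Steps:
g = -25 (g = 5 - 30 = -25)
s(l, G) = l - 5*G*l (s(l, G) = -5*G*l + l = l - 5*G*l)
U = -496/25 (U = (168/(-25) - 152)/8 = (168*(-1/25) - 152)/8 = (-168/25 - 152)/8 = (⅛)*(-3968/25) = -496/25 ≈ -19.840)
U*s(-18, -5*(-5)*(-3)) + 95 = -(-8928)*(1 - 5*(-5*(-5))*(-3))/25 + 95 = -(-8928)*(1 - 125*(-3))/25 + 95 = -(-8928)*(1 - 5*(-75))/25 + 95 = -(-8928)*(1 + 375)/25 + 95 = -(-8928)*376/25 + 95 = -496/25*(-6768) + 95 = 3356928/25 + 95 = 3359303/25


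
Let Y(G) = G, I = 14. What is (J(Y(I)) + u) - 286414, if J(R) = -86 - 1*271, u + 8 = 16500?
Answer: -270279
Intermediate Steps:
u = 16492 (u = -8 + 16500 = 16492)
J(R) = -357 (J(R) = -86 - 271 = -357)
(J(Y(I)) + u) - 286414 = (-357 + 16492) - 286414 = 16135 - 286414 = -270279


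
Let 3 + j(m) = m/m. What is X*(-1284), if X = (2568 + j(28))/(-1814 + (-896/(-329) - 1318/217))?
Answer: 8400773514/4633789 ≈ 1812.9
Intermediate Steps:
j(m) = -2 (j(m) = -3 + m/m = -3 + 1 = -2)
X = -13085317/9267578 (X = (2568 - 2)/(-1814 + (-896/(-329) - 1318/217)) = 2566/(-1814 + (-896*(-1/329) - 1318*1/217)) = 2566/(-1814 + (128/47 - 1318/217)) = 2566/(-1814 - 34170/10199) = 2566/(-18535156/10199) = 2566*(-10199/18535156) = -13085317/9267578 ≈ -1.4119)
X*(-1284) = -13085317/9267578*(-1284) = 8400773514/4633789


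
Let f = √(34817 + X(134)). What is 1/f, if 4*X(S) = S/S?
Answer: 2*√139269/139269 ≈ 0.0053592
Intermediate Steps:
X(S) = ¼ (X(S) = (S/S)/4 = (¼)*1 = ¼)
f = √139269/2 (f = √(34817 + ¼) = √(139269/4) = √139269/2 ≈ 186.59)
1/f = 1/(√139269/2) = 2*√139269/139269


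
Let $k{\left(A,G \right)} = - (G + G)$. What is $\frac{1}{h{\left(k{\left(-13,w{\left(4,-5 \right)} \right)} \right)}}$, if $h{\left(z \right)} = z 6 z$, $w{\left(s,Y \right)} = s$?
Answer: $\frac{1}{384} \approx 0.0026042$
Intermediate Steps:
$k{\left(A,G \right)} = - 2 G$
$h{\left(z \right)} = 6 z^{2}$ ($h{\left(z \right)} = 6 z z = 6 z^{2}$)
$\frac{1}{h{\left(k{\left(-13,w{\left(4,-5 \right)} \right)} \right)}} = \frac{1}{6 \left(\left(-2\right) 4\right)^{2}} = \frac{1}{6 \left(-8\right)^{2}} = \frac{1}{6 \cdot 64} = \frac{1}{384}$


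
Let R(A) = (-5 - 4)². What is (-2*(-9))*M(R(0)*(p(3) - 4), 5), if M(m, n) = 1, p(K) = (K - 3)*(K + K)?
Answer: 18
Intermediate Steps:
p(K) = 2*K*(-3 + K) (p(K) = (-3 + K)*(2*K) = 2*K*(-3 + K))
R(A) = 81 (R(A) = (-9)² = 81)
(-2*(-9))*M(R(0)*(p(3) - 4), 5) = -2*(-9)*1 = 18*1 = 18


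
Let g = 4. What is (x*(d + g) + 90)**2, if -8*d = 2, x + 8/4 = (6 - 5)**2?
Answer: 119025/16 ≈ 7439.1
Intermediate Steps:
x = -1 (x = -2 + (6 - 5)**2 = -2 + 1**2 = -2 + 1 = -1)
d = -1/4 (d = -1/8*2 = -1/4 ≈ -0.25000)
(x*(d + g) + 90)**2 = (-(-1/4 + 4) + 90)**2 = (-1*15/4 + 90)**2 = (-15/4 + 90)**2 = (345/4)**2 = 119025/16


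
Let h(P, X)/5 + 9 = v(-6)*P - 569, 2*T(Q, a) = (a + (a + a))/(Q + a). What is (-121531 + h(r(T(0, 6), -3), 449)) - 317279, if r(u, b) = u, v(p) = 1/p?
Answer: -1766805/4 ≈ -4.4170e+5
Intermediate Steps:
T(Q, a) = 3*a/(2*(Q + a)) (T(Q, a) = ((a + (a + a))/(Q + a))/2 = ((a + 2*a)/(Q + a))/2 = ((3*a)/(Q + a))/2 = (3*a/(Q + a))/2 = 3*a/(2*(Q + a)))
h(P, X) = -2890 - 5*P/6 (h(P, X) = -45 + 5*(P/(-6) - 569) = -45 + 5*(-P/6 - 569) = -45 + 5*(-569 - P/6) = -45 + (-2845 - 5*P/6) = -2890 - 5*P/6)
(-121531 + h(r(T(0, 6), -3), 449)) - 317279 = (-121531 + (-2890 - 5*6/(4*(0 + 6)))) - 317279 = (-121531 + (-2890 - 5*6/(4*6))) - 317279 = (-121531 + (-2890 - ⅚*3/2)) - 317279 = (-121531 + (-2890 - 5/4)) - 317279 = (-121531 - 11565/4) - 317279 = -497689/4 - 317279 = -1766805/4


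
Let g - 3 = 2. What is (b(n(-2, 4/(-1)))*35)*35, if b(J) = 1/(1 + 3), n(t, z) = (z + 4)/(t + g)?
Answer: 1225/4 ≈ 306.25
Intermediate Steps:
g = 5 (g = 3 + 2 = 5)
n(t, z) = (4 + z)/(5 + t) (n(t, z) = (z + 4)/(t + 5) = (4 + z)/(5 + t))
b(J) = 1/4
(b(n(-2, 4/(-1)))*35)*35 = ((1/4)*35)*35 = (35/4)*35 = 1225/4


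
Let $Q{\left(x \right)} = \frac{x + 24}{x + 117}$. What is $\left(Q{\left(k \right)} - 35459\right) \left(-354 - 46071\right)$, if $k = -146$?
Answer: $\frac{47733674325}{29} \approx 1.646 \cdot 10^{9}$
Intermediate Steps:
$Q{\left(x \right)} = \frac{24 + x}{117 + x}$
$\left(Q{\left(k \right)} - 35459\right) \left(-354 - 46071\right) = \left(\frac{24 - 146}{117 - 146} - 35459\right) \left(-354 - 46071\right) = \left(\frac{1}{-29} \left(-122\right) - 35459\right) \left(-46425\right) = \left(\left(- \frac{1}{29}\right) \left(-122\right) - 35459\right) \left(-46425\right) = \left(\frac{122}{29} - 35459\right) \left(-46425\right) = \left(- \frac{1028189}{29}\right) \left(-46425\right) = \frac{47733674325}{29}$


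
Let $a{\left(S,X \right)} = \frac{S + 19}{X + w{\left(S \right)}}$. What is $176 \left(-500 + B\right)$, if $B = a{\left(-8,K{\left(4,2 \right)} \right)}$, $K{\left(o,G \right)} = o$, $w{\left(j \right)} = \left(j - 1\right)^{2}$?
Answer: $- \frac{7478064}{85} \approx -87977.0$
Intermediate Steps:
$w{\left(j \right)} = \left(-1 + j\right)^{2}$
$a{\left(S,X \right)} = \frac{19 + S}{X + \left(-1 + S\right)^{2}}$ ($a{\left(S,X \right)} = \frac{S + 19}{X + \left(-1 + S\right)^{2}} = \frac{19 + S}{X + \left(-1 + S\right)^{2}}$)
$B = \frac{11}{85}$ ($B = \frac{19 - 8}{4 + \left(-1 - 8\right)^{2}} = \frac{1}{4 + \left(-9\right)^{2}} \cdot 11 = \frac{1}{4 + 81} \cdot 11 = \frac{1}{85} \cdot 11 = \frac{11}{85} \approx 0.12941$)
$176 \left(-500 + B\right) = 176 \left(-500 + \frac{11}{85}\right) = 176 \left(- \frac{42489}{85}\right) = - \frac{7478064}{85}$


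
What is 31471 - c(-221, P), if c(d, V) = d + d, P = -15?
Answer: 31913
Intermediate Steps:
c(d, V) = 2*d
31471 - c(-221, P) = 31471 - 2*(-221) = 31471 - 1*(-442) = 31471 + 442 = 31913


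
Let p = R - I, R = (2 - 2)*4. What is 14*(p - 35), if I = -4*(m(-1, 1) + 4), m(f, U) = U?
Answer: -210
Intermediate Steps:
R = 0 (R = 0*4 = 0)
I = -20 (I = -4*(1 + 4) = -4*5 = -20)
p = 20 (p = 0 - 1*(-20) = 0 + 20 = 20)
14*(p - 35) = 14*(20 - 35) = 14*(-15) = -210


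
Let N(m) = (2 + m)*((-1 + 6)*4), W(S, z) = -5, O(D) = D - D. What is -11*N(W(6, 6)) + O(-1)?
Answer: 660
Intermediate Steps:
O(D) = 0
N(m) = 40 + 20*m (N(m) = (2 + m)*(5*4) = (2 + m)*20 = 40 + 20*m)
-11*N(W(6, 6)) + O(-1) = -11*(40 + 20*(-5)) + 0 = -11*(40 - 100) + 0 = -11*(-60) + 0 = 660 + 0 = 660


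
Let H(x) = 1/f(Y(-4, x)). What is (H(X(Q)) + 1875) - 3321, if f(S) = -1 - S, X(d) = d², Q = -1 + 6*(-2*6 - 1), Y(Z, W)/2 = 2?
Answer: -7231/5 ≈ -1446.2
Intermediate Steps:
Y(Z, W) = 4 (Y(Z, W) = 2*2 = 4)
Q = -79 (Q = -1 + 6*(-12 - 1) = -1 + 6*(-13) = -1 - 78 = -79)
H(x) = -⅕ (H(x) = 1/(-1 - 1*4) = 1/(-1 - 4) = 1/(-5) = -⅕)
(H(X(Q)) + 1875) - 3321 = (-⅕ + 1875) - 3321 = 9374/5 - 3321 = -7231/5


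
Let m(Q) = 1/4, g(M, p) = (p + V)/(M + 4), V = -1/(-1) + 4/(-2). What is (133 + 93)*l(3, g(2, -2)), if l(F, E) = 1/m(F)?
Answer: 904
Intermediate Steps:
V = -1 (V = -1*(-1) + 4*(-1/2) = 1 - 2 = -1)
g(M, p) = (-1 + p)/(4 + M) (g(M, p) = (p - 1)/(M + 4) = (-1 + p)/(4 + M))
m(Q) = 1/4
l(F, E) = 4 (l(F, E) = 1/(1/4) = 4)
(133 + 93)*l(3, g(2, -2)) = (133 + 93)*4 = 226*4 = 904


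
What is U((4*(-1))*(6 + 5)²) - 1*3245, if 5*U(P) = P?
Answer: -16709/5 ≈ -3341.8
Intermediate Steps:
U(P) = P/5
U((4*(-1))*(6 + 5)²) - 1*3245 = ((4*(-1))*(6 + 5)²)/5 - 1*3245 = (-4*11²)/5 - 3245 = (-4*121)/5 - 3245 = (⅕)*(-484) - 3245 = -484/5 - 3245 = -16709/5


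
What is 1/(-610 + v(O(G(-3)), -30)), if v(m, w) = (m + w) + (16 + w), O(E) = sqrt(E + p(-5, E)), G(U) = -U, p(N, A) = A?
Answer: -109/71285 - sqrt(6)/427710 ≈ -0.0015348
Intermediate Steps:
O(E) = sqrt(2)*sqrt(E) (O(E) = sqrt(E + E) = sqrt(2*E) = sqrt(2)*sqrt(E))
v(m, w) = 16 + m + 2*w
1/(-610 + v(O(G(-3)), -30)) = 1/(-610 + (16 + sqrt(2)*sqrt(-1*(-3)) + 2*(-30))) = 1/(-610 + (16 + sqrt(2)*sqrt(3) - 60)) = 1/(-610 + (16 + sqrt(6) - 60)) = 1/(-610 + (-44 + sqrt(6))) = 1/(-654 + sqrt(6))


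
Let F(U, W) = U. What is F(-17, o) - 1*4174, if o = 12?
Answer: -4191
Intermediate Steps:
F(-17, o) - 1*4174 = -17 - 1*4174 = -17 - 4174 = -4191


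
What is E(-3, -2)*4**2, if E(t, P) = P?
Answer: -32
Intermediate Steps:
E(-3, -2)*4**2 = -2*4**2 = -2*16 = -32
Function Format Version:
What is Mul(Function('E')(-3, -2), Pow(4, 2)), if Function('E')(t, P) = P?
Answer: -32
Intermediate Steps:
Mul(Function('E')(-3, -2), Pow(4, 2)) = Mul(-2, Pow(4, 2)) = Mul(-2, 16) = -32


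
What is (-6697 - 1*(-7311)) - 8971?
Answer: -8357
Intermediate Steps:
(-6697 - 1*(-7311)) - 8971 = (-6697 + 7311) - 8971 = 614 - 8971 = -8357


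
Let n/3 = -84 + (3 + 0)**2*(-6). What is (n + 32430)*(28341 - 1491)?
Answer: 859629600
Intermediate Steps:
n = -414 (n = 3*(-84 + (3 + 0)**2*(-6)) = 3*(-84 + 3**2*(-6)) = 3*(-84 + 9*(-6)) = 3*(-84 - 54) = 3*(-138) = -414)
(n + 32430)*(28341 - 1491) = (-414 + 32430)*(28341 - 1491) = 32016*26850 = 859629600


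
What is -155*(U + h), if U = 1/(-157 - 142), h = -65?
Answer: 3012580/299 ≈ 10076.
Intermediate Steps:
U = -1/299 (U = 1/(-299) = -1/299 ≈ -0.0033445)
-155*(U + h) = -155*(-1/299 - 65) = -155*(-19436/299) = 3012580/299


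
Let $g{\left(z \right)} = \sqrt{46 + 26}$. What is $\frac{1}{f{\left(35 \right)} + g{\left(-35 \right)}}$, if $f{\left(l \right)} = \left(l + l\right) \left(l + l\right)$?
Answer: $\frac{1225}{6002482} - \frac{3 \sqrt{2}}{12004964} \approx 0.00020373$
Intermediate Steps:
$g{\left(z \right)} = 6 \sqrt{2}$ ($g{\left(z \right)} = \sqrt{72} = 6 \sqrt{2}$)
$f{\left(l \right)} = 4 l^{2}$ ($f{\left(l \right)} = 2 l 2 l = 4 l^{2}$)
$\frac{1}{f{\left(35 \right)} + g{\left(-35 \right)}} = \frac{1}{4 \cdot 35^{2} + 6 \sqrt{2}} = \frac{1}{4 \cdot 1225 + 6 \sqrt{2}} = \frac{1}{4900 + 6 \sqrt{2}}$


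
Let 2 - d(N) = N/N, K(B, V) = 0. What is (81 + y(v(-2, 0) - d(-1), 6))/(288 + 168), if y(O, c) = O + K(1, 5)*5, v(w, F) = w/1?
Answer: 13/76 ≈ 0.17105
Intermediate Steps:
v(w, F) = w (v(w, F) = w*1 = w)
d(N) = 1 (d(N) = 2 - N/N = 2 - 1*1 = 2 - 1 = 1)
y(O, c) = O (y(O, c) = O + 0*5 = O + 0 = O)
(81 + y(v(-2, 0) - d(-1), 6))/(288 + 168) = (81 + (-2 - 1*1))/(288 + 168) = (81 + (-2 - 1))/456 = (81 - 3)*(1/456) = 78*(1/456) = 13/76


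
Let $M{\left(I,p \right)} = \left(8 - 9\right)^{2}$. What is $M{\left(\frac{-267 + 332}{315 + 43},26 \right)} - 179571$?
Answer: $-179570$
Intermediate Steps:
$M{\left(I,p \right)} = 1$ ($M{\left(I,p \right)} = \left(-1\right)^{2} = 1$)
$M{\left(\frac{-267 + 332}{315 + 43},26 \right)} - 179571 = 1 - 179571 = -179570$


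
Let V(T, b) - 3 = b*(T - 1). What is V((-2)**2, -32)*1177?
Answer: -109461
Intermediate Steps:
V(T, b) = 3 + b*(-1 + T) (V(T, b) = 3 + b*(T - 1) = 3 + b*(-1 + T))
V((-2)**2, -32)*1177 = (3 - 1*(-32) + (-2)**2*(-32))*1177 = (3 + 32 + 4*(-32))*1177 = (3 + 32 - 128)*1177 = -93*1177 = -109461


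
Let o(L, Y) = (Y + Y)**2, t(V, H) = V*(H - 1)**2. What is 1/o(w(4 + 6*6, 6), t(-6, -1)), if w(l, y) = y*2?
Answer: 1/2304 ≈ 0.00043403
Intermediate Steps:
t(V, H) = V*(-1 + H)**2
w(l, y) = 2*y
o(L, Y) = 4*Y**2 (o(L, Y) = (2*Y)**2 = 4*Y**2)
1/o(w(4 + 6*6, 6), t(-6, -1)) = 1/(4*(-6*(-1 - 1)**2)**2) = 1/(4*(-6*(-2)**2)**2) = 1/(4*(-6*4)**2) = 1/(4*(-24)**2) = 1/(4*576) = 1/2304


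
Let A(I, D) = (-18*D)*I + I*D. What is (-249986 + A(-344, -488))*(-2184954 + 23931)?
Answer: 6707404797630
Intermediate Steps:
A(I, D) = -17*D*I (A(I, D) = -18*D*I + D*I = -17*D*I)
(-249986 + A(-344, -488))*(-2184954 + 23931) = (-249986 - 17*(-488)*(-344))*(-2184954 + 23931) = (-249986 - 2853824)*(-2161023) = -3103810*(-2161023) = 6707404797630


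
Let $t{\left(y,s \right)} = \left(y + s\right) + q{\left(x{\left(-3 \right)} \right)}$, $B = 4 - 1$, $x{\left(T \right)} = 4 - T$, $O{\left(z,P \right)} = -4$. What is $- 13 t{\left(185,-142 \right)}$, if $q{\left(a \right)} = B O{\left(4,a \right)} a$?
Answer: $533$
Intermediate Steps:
$B = 3$
$q{\left(a \right)} = - 12 a$ ($q{\left(a \right)} = 3 \left(-4\right) a = - 12 a$)
$t{\left(y,s \right)} = -84 + s + y$ ($t{\left(y,s \right)} = \left(y + s\right) - 12 \left(4 - -3\right) = \left(s + y\right) - 12 \left(4 + 3\right) = \left(s + y\right) - 84 = -84 + s + y$)
$- 13 t{\left(185,-142 \right)} = - 13 \left(-84 - 142 + 185\right) = \left(-13\right) \left(-41\right) = 533$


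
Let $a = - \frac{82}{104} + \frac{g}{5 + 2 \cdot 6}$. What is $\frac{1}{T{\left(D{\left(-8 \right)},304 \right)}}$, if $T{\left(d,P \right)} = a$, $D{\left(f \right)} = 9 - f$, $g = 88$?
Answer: $\frac{884}{3879} \approx 0.22789$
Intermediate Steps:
$a = \frac{3879}{884}$ ($a = - \frac{82}{104} + \frac{88}{5 + 2 \cdot 6} = \left(-82\right) \frac{1}{104} + \frac{88}{5 + 12} = - \frac{41}{52} + \frac{88}{17} = \frac{3879}{884} \approx 4.388$)
$T{\left(d,P \right)} = \frac{3879}{884}$
$\frac{1}{T{\left(D{\left(-8 \right)},304 \right)}} = \frac{1}{\frac{3879}{884}} = \frac{884}{3879}$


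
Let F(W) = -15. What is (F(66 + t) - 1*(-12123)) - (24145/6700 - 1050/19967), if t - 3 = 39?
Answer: 323863970597/26755780 ≈ 12104.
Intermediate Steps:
t = 42 (t = 3 + 39 = 42)
(F(66 + t) - 1*(-12123)) - (24145/6700 - 1050/19967) = (-15 - 1*(-12123)) - (24145/6700 - 1050/19967) = (-15 + 12123) - (24145*(1/6700) - 1050*1/19967) = 12108 - (4829/1340 - 1050/19967) = 12108 - 1*95013643/26755780 = 12108 - 95013643/26755780 = 323863970597/26755780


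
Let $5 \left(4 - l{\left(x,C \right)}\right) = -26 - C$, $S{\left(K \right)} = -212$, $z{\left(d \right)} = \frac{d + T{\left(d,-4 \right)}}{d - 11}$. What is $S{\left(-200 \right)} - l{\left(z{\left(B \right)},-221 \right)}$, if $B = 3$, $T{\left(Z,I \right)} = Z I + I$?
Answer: $-177$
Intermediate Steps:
$T{\left(Z,I \right)} = I + I Z$ ($T{\left(Z,I \right)} = I Z + I = I + I Z$)
$z{\left(d \right)} = \frac{-4 - 3 d}{-11 + d}$ ($z{\left(d \right)} = \frac{d - 4 \left(1 + d\right)}{d - 11} = \frac{d - \left(4 + 4 d\right)}{-11 + d} = \frac{-4 - 3 d}{-11 + d}$)
$l{\left(x,C \right)} = \frac{46}{5} + \frac{C}{5}$ ($l{\left(x,C \right)} = 4 - \frac{-26 - C}{5} = 4 + \left(\frac{26}{5} + \frac{C}{5}\right) = \frac{46}{5} + \frac{C}{5}$)
$S{\left(-200 \right)} - l{\left(z{\left(B \right)},-221 \right)} = -212 - \left(\frac{46}{5} + \frac{1}{5} \left(-221\right)\right) = -212 - \left(\frac{46}{5} - \frac{221}{5}\right) = -212 - -35 = -212 + 35 = -177$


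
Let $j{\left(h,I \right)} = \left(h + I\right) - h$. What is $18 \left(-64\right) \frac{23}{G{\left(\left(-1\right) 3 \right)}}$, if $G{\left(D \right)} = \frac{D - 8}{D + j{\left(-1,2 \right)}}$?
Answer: $- \frac{26496}{11} \approx -2408.7$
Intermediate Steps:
$j{\left(h,I \right)} = I$ ($j{\left(h,I \right)} = \left(I + h\right) - h = I$)
$G{\left(D \right)} = \frac{-8 + D}{2 + D}$ ($G{\left(D \right)} = \frac{D - 8}{D + 2} = \frac{-8 + D}{2 + D}$)
$18 \left(-64\right) \frac{23}{G{\left(\left(-1\right) 3 \right)}} = 18 \left(-64\right) \frac{23}{\frac{1}{2 - 3} \left(-8 - 3\right)} = - 1152 \frac{23}{\frac{1}{2 - 3} \left(-8 - 3\right)} = - 1152 \frac{23}{\frac{1}{-1} \left(-11\right)} = - 1152 \frac{23}{\left(-1\right) \left(-11\right)} = - 1152 \cdot \frac{23}{11} = - 1152 \cdot 23 \cdot \frac{1}{11} = \left(-1152\right) \frac{23}{11} = - \frac{26496}{11}$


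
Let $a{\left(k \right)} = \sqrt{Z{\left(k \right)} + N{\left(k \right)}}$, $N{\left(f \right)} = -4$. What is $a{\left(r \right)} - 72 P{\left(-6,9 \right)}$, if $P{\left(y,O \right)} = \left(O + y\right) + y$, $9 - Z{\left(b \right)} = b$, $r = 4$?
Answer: $217$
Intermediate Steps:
$Z{\left(b \right)} = 9 - b$
$a{\left(k \right)} = \sqrt{5 - k}$ ($a{\left(k \right)} = \sqrt{\left(9 - k\right) - 4} = \sqrt{5 - k}$)
$P{\left(y,O \right)} = O + 2 y$
$a{\left(r \right)} - 72 P{\left(-6,9 \right)} = \sqrt{5 - 4} - 72 \left(9 + 2 \left(-6\right)\right) = \sqrt{5 - 4} - 72 \left(9 - 12\right) = \sqrt{1} - -216 = 1 + 216 = 217$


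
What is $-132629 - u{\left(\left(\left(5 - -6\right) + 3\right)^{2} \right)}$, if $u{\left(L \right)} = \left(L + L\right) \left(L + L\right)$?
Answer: $-286293$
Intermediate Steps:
$u{\left(L \right)} = 4 L^{2}$ ($u{\left(L \right)} = 2 L 2 L = 4 L^{2}$)
$-132629 - u{\left(\left(\left(5 - -6\right) + 3\right)^{2} \right)} = -132629 - 4 \left(\left(\left(5 - -6\right) + 3\right)^{2}\right)^{2} = -132629 - 4 \left(\left(\left(5 + 6\right) + 3\right)^{2}\right)^{2} = -132629 - 4 \left(\left(11 + 3\right)^{2}\right)^{2} = -132629 - 4 \left(14^{2}\right)^{2} = -132629 - 4 \cdot 196^{2} = -132629 - 4 \cdot 38416 = -132629 - 153664 = -286293$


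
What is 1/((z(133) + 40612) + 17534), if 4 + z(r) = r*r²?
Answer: 1/2410779 ≈ 4.1480e-7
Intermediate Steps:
z(r) = -4 + r³ (z(r) = -4 + r*r² = -4 + r³)
1/((z(133) + 40612) + 17534) = 1/(((-4 + 133³) + 40612) + 17534) = 1/(((-4 + 2352637) + 40612) + 17534) = 1/((2352633 + 40612) + 17534) = 1/(2393245 + 17534) = 1/2410779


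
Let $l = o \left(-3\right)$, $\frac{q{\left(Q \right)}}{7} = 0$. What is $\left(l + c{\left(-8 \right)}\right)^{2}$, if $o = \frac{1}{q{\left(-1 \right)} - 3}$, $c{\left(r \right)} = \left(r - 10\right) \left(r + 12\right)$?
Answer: $5041$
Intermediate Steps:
$q{\left(Q \right)} = 0$ ($q{\left(Q \right)} = 7 \cdot 0 = 0$)
$c{\left(r \right)} = \left(-10 + r\right) \left(12 + r\right)$
$o = - \frac{1}{3}$ ($o = \frac{1}{0 - 3} = \frac{1}{-3} = - \frac{1}{3} \approx -0.33333$)
$l = 1$ ($l = \left(- \frac{1}{3}\right) \left(-3\right) = 1$)
$\left(l + c{\left(-8 \right)}\right)^{2} = \left(1 + \left(-120 + \left(-8\right)^{2} + 2 \left(-8\right)\right)\right)^{2} = \left(1 - 72\right)^{2} = \left(-71\right)^{2} = 5041$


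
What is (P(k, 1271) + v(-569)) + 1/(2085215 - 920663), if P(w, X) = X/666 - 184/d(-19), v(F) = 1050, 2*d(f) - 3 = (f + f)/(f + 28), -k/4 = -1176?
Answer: 1923854073937/1421917992 ≈ 1353.0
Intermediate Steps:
k = 4704 (k = -4*(-1176) = 4704)
d(f) = 3/2 + f/(28 + f) (d(f) = 3/2 + ((f + f)/(f + 28))/2 = 3/2 + ((2*f)/(28 + f))/2 = 3/2 + (2*f/(28 + f))/2 = 3/2 + f/(28 + f))
P(w, X) = 3312/11 + X/666 (P(w, X) = X/666 - 184*2*(28 - 19)/(84 + 5*(-19)) = X*(1/666) - 184*18/(84 - 95) = X/666 - 184/((½)*(⅑)*(-11)) = X/666 - 184/(-11/18) = X/666 - 184*(-18/11) = X/666 + 3312/11 = 3312/11 + X/666)
(P(k, 1271) + v(-569)) + 1/(2085215 - 920663) = ((3312/11 + (1/666)*1271) + 1050) + 1/(2085215 - 920663) = ((3312/11 + 1271/666) + 1050) + 1/1164552 = (2219773/7326 + 1050) + 1/1164552 = 9912073/7326 + 1/1164552 = 1923854073937/1421917992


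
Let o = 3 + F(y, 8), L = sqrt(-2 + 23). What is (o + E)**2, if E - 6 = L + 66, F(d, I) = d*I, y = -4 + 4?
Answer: (75 + sqrt(21))**2 ≈ 6333.4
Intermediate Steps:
L = sqrt(21) ≈ 4.5826
y = 0
F(d, I) = I*d
o = 3 (o = 3 + 8*0 = 3 + 0 = 3)
E = 72 + sqrt(21) (E = 6 + (sqrt(21) + 66) = 6 + (66 + sqrt(21)) = 72 + sqrt(21) ≈ 76.583)
(o + E)**2 = (3 + (72 + sqrt(21)))**2 = (75 + sqrt(21))**2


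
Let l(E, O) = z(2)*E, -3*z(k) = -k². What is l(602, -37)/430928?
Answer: 301/161598 ≈ 0.0018626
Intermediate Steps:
z(k) = k²/3 (z(k) = -(-1)*k²/3 = k²/3)
l(E, O) = 4*E/3 (l(E, O) = ((⅓)*2²)*E = ((⅓)*4)*E = 4*E/3)
l(602, -37)/430928 = ((4/3)*602)/430928 = (2408/3)*(1/430928) = 301/161598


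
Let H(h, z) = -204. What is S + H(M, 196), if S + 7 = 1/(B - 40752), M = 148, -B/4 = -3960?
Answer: -5256433/24912 ≈ -211.00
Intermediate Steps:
B = 15840 (B = -4*(-3960) = 15840)
S = -174385/24912 (S = -7 + 1/(15840 - 40752) = -7 + 1/(-24912) = -7 - 1/24912 = -174385/24912 ≈ -7.0000)
S + H(M, 196) = -174385/24912 - 204 = -5256433/24912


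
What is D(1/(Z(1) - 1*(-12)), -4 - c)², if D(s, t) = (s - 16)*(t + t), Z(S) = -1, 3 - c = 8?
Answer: 122500/121 ≈ 1012.4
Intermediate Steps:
c = -5 (c = 3 - 1*8 = 3 - 8 = -5)
D(s, t) = 2*t*(-16 + s) (D(s, t) = (-16 + s)*(2*t) = 2*t*(-16 + s))
D(1/(Z(1) - 1*(-12)), -4 - c)² = (2*(-4 - 1*(-5))*(-16 + 1/(-1 - 1*(-12))))² = (2*(-4 + 5)*(-16 + 1/(-1 + 12)))² = (2*1*(-16 + 1/11))² = (2*1*(-175/11))² = (-350/11)² = 122500/121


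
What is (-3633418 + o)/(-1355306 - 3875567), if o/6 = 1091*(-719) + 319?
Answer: 8338078/5230873 ≈ 1.5940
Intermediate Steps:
o = -4704660 (o = 6*(1091*(-719) + 319) = 6*(-784429 + 319) = 6*(-784110) = -4704660)
(-3633418 + o)/(-1355306 - 3875567) = (-3633418 - 4704660)/(-1355306 - 3875567) = -8338078/(-5230873) = -8338078*(-1/5230873) = 8338078/5230873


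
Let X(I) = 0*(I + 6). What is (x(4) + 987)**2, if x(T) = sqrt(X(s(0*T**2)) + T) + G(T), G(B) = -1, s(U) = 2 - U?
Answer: 976144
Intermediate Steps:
X(I) = 0 (X(I) = 0*(6 + I) = 0)
x(T) = -1 + sqrt(T) (x(T) = sqrt(0 + T) - 1 = sqrt(T) - 1 = -1 + sqrt(T))
(x(4) + 987)**2 = ((-1 + sqrt(4)) + 987)**2 = ((-1 + 2) + 987)**2 = (1 + 987)**2 = 988**2 = 976144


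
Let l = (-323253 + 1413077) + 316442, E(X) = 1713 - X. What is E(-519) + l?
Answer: 1408498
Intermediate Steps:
l = 1406266 (l = 1089824 + 316442 = 1406266)
E(-519) + l = (1713 - 1*(-519)) + 1406266 = (1713 + 519) + 1406266 = 2232 + 1406266 = 1408498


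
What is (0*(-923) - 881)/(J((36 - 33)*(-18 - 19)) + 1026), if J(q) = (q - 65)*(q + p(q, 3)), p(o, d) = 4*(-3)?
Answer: -881/22674 ≈ -0.038855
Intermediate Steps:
p(o, d) = -12
J(q) = (-65 + q)*(-12 + q) (J(q) = (q - 65)*(q - 12) = (-65 + q)*(-12 + q))
(0*(-923) - 881)/(J((36 - 33)*(-18 - 19)) + 1026) = (0*(-923) - 881)/((780 + ((36 - 33)*(-18 - 19))² - 77*(36 - 33)*(-18 - 19)) + 1026) = (0 - 881)/((780 + (3*(-37))² - 231*(-37)) + 1026) = -881/((780 + (-111)² - 77*(-111)) + 1026) = -881/((780 + 12321 + 8547) + 1026) = -881/(21648 + 1026) = -881/22674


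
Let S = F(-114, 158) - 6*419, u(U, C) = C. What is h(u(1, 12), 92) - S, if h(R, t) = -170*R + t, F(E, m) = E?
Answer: 680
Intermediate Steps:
h(R, t) = t - 170*R
S = -2628 (S = -114 - 6*419 = -114 - 1*2514 = -114 - 2514 = -2628)
h(u(1, 12), 92) - S = (92 - 170*12) - 1*(-2628) = (92 - 2040) + 2628 = -1948 + 2628 = 680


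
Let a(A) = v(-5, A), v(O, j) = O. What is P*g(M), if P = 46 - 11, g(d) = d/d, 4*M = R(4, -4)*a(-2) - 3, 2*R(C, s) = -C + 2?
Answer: 35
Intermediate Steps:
R(C, s) = 1 - C/2 (R(C, s) = (-C + 2)/2 = (2 - C)/2 = 1 - C/2)
a(A) = -5
M = 1/2 (M = ((1 - 1/2*4)*(-5) - 3)/4 = ((1 - 2)*(-5) - 3)/4 = (-1*(-5) - 3)/4 = (5 - 3)/4 = (1/4)*2 = 1/2 ≈ 0.50000)
g(d) = 1
P = 35
P*g(M) = 35*1 = 35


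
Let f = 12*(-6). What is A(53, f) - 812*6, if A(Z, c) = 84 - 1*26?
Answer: -4814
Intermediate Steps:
f = -72
A(Z, c) = 58 (A(Z, c) = 84 - 26 = 58)
A(53, f) - 812*6 = 58 - 812*6 = 58 - 1*4872 = 58 - 4872 = -4814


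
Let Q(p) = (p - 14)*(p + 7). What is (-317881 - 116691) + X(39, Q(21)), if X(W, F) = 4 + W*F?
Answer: -426924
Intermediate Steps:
Q(p) = (-14 + p)*(7 + p)
X(W, F) = 4 + F*W
(-317881 - 116691) + X(39, Q(21)) = (-317881 - 116691) + (4 + (-98 + 21**2 - 7*21)*39) = -434572 + (4 + (-98 + 441 - 147)*39) = -434572 + (4 + 196*39) = -434572 + (4 + 7644) = -434572 + 7648 = -426924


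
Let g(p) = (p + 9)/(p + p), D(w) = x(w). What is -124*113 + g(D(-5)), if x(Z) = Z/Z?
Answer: -14007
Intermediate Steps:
x(Z) = 1
D(w) = 1
g(p) = (9 + p)/(2*p) (g(p) = (9 + p)/((2*p)) = (9 + p)*(1/(2*p)) = (9 + p)/(2*p))
-124*113 + g(D(-5)) = -124*113 + (1/2)*(9 + 1)/1 = -14012 + (1/2)*1*10 = -14012 + 5 = -14007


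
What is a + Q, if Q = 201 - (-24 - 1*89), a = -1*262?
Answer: 52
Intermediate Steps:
a = -262
Q = 314 (Q = 201 - (-24 - 89) = 201 - 1*(-113) = 201 + 113 = 314)
a + Q = -262 + 314 = 52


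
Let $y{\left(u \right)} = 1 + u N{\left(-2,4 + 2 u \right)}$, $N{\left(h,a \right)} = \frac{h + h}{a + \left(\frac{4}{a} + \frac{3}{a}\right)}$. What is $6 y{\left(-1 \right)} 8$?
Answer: $\frac{912}{11} \approx 82.909$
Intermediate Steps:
$N{\left(h,a \right)} = \frac{2 h}{a + \frac{7}{a}}$
$y{\left(u \right)} = 1 - \frac{4 u \left(4 + 2 u\right)}{7 + \left(4 + 2 u\right)^{2}}$ ($y{\left(u \right)} = 1 + u 2 \left(4 + 2 u\right) \left(-2\right) \frac{1}{7 + \left(4 + 2 u\right)^{2}} = 1 + u \left(- \frac{4 \left(4 + 2 u\right)}{7 + \left(4 + 2 u\right)^{2}}\right) = 1 - \frac{4 u \left(4 + 2 u\right)}{7 + \left(4 + 2 u\right)^{2}}$)
$6 y{\left(-1 \right)} 8 = 6 \frac{23 - 4 \left(-1\right)^{2}}{23 + 4 \left(-1\right)^{2} + 16 \left(-1\right)} 8 = 6 \frac{23 - 4}{23 + 4 \cdot 1 - 16} \cdot 8 = 6 \frac{23 - 4}{23 + 4 - 16} \cdot 8 = 6 \cdot \frac{1}{11} \cdot 19 \cdot 8 = 6 \cdot \frac{19}{11} \cdot 8 = \frac{114}{11} \cdot 8 = \frac{912}{11}$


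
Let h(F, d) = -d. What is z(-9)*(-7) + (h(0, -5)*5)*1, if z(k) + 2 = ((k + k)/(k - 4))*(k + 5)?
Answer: 1011/13 ≈ 77.769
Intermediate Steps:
z(k) = -2 + 2*k*(5 + k)/(-4 + k) (z(k) = -2 + ((k + k)/(k - 4))*(k + 5) = -2 + ((2*k)/(-4 + k))*(5 + k) = -2 + (2*k/(-4 + k))*(5 + k) = -2 + 2*k*(5 + k)/(-4 + k))
z(-9)*(-7) + (h(0, -5)*5)*1 = (2*(4 + (-9)² + 4*(-9))/(-4 - 9))*(-7) + (-1*(-5)*5)*1 = (2*(4 + 81 - 36)/(-13))*(-7) + (5*5)*1 = (2*(-1/13)*49)*(-7) + 25*1 = -98/13*(-7) + 25 = 686/13 + 25 = 1011/13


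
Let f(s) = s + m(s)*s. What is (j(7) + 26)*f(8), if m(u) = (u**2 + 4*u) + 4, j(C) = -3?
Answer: 18584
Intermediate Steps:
m(u) = 4 + u**2 + 4*u
f(s) = s + s*(4 + s**2 + 4*s) (f(s) = s + (4 + s**2 + 4*s)*s = s + s*(4 + s**2 + 4*s))
(j(7) + 26)*f(8) = (-3 + 26)*(8*(5 + 8**2 + 4*8)) = 23*(8*(5 + 64 + 32)) = 23*(8*101) = 23*808 = 18584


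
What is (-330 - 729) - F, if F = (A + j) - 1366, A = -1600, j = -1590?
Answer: 3497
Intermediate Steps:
F = -4556 (F = (-1600 - 1590) - 1366 = -3190 - 1366 = -4556)
(-330 - 729) - F = (-330 - 729) - 1*(-4556) = -1059 + 4556 = 3497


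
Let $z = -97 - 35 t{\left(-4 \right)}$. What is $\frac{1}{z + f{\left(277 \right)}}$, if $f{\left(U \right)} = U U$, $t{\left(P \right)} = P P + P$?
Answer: $\frac{1}{76212} \approx 1.3121 \cdot 10^{-5}$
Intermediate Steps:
$t{\left(P \right)} = P + P^{2}$ ($t{\left(P \right)} = P^{2} + P = P + P^{2}$)
$f{\left(U \right)} = U^{2}$
$z = -517$ ($z = -97 - 35 \left(- 4 \left(1 - 4\right)\right) = -97 - 35 \left(\left(-4\right) \left(-3\right)\right) = -97 - 420 = -517$)
$\frac{1}{z + f{\left(277 \right)}} = \frac{1}{-517 + 277^{2}} = \frac{1}{-517 + 76729} = \frac{1}{76212}$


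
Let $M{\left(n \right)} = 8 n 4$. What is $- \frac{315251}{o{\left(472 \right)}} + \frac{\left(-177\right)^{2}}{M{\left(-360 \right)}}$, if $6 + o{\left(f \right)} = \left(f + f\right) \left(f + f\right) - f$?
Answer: $- \frac{1751950889}{570021120} \approx -3.0735$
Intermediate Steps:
$M{\left(n \right)} = 32 n$
$o{\left(f \right)} = -6 - f + 4 f^{2}$ ($o{\left(f \right)} = -6 - \left(f - \left(f + f\right) \left(f + f\right)\right) = -6 - \left(f - 2 f 2 f\right) = -6 + \left(4 f^{2} - f\right) = -6 + \left(- f + 4 f^{2}\right) = -6 - f + 4 f^{2}$)
$- \frac{315251}{o{\left(472 \right)}} + \frac{\left(-177\right)^{2}}{M{\left(-360 \right)}} = - \frac{315251}{-6 - 472 + 4 \cdot 472^{2}} + \frac{\left(-177\right)^{2}}{32 \left(-360\right)} = - \frac{315251}{-6 - 472 + 4 \cdot 222784} + \frac{31329}{-11520} = - \frac{315251}{-6 - 472 + 891136} + 31329 \left(- \frac{1}{11520}\right) = - \frac{315251}{890658} - \frac{3481}{1280} = - \frac{1751950889}{570021120}$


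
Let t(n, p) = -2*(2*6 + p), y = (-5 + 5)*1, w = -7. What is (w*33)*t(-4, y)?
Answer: 5544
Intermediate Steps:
y = 0 (y = 0*1 = 0)
t(n, p) = -24 - 2*p (t(n, p) = -2*(12 + p) = -24 - 2*p)
(w*33)*t(-4, y) = (-7*33)*(-24 - 2*0) = -231*(-24 + 0) = -231*(-24) = 5544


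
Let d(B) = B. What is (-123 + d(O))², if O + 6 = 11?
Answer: 13924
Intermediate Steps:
O = 5 (O = -6 + 11 = 5)
(-123 + d(O))² = (-123 + 5)² = (-118)² = 13924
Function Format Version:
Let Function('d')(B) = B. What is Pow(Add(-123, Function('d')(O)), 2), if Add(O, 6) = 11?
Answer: 13924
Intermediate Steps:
O = 5 (O = Add(-6, 11) = 5)
Pow(Add(-123, Function('d')(O)), 2) = Pow(Add(-123, 5), 2) = Pow(-118, 2) = 13924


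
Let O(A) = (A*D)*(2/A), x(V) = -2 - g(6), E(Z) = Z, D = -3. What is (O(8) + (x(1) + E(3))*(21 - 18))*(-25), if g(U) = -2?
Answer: -75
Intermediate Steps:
x(V) = 0 (x(V) = -2 - 1*(-2) = -2 + 2 = 0)
O(A) = -6 (O(A) = (A*(-3))*(2/A) = (-3*A)*(2/A) = -6)
(O(8) + (x(1) + E(3))*(21 - 18))*(-25) = (-6 + (0 + 3)*(21 - 18))*(-25) = (-6 + 3*3)*(-25) = (-6 + 9)*(-25) = 3*(-25) = -75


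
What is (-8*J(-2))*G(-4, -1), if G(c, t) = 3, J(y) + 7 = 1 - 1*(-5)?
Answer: 24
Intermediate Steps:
J(y) = -1 (J(y) = -7 + (1 - 1*(-5)) = -7 + (1 + 5) = -7 + 6 = -1)
(-8*J(-2))*G(-4, -1) = -8*(-1)*3 = 8*3 = 24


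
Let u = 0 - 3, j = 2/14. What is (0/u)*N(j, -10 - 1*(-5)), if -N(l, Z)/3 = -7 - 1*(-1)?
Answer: 0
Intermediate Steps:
j = ⅐ (j = 2*(1/14) = ⅐ ≈ 0.14286)
u = -3
N(l, Z) = 18 (N(l, Z) = -3*(-7 - 1*(-1)) = -3*(-7 + 1) = -3*(-6) = 18)
(0/u)*N(j, -10 - 1*(-5)) = (0/(-3))*18 = (0*(-⅓))*18 = 0*18 = 0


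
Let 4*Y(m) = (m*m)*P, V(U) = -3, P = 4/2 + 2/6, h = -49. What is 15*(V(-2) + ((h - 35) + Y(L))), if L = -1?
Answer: -5185/4 ≈ -1296.3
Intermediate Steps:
P = 7/3 (P = 4*(1/2) + 2*(1/6) = 2 + 1/3 = 7/3 ≈ 2.3333)
Y(m) = 7*m**2/12 (Y(m) = ((m*m)*(7/3))/4 = (m**2*(7/3))/4 = (7*m**2/3)/4 = 7*m**2/12)
15*(V(-2) + ((h - 35) + Y(L))) = 15*(-3 + ((-49 - 35) + (7/12)*(-1)**2)) = 15*(-3 + (-84 + (7/12)*1)) = 15*(-3 + (-84 + 7/12)) = 15*(-3 - 1001/12) = 15*(-1037/12) = -5185/4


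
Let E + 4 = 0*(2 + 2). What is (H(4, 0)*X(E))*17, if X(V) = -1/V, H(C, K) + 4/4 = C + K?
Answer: 51/4 ≈ 12.750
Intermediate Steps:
H(C, K) = -1 + C + K (H(C, K) = -1 + (C + K) = -1 + C + K)
E = -4 (E = -4 + 0*(2 + 2) = -4 + 0*4 = -4 + 0 = -4)
(H(4, 0)*X(E))*17 = ((-1 + 4 + 0)*(-1/(-4)))*17 = (3*(-1*(-¼)))*17 = (3*(¼))*17 = (¾)*17 = 51/4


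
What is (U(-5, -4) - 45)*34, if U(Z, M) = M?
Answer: -1666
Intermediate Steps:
(U(-5, -4) - 45)*34 = (-4 - 45)*34 = -49*34 = -1666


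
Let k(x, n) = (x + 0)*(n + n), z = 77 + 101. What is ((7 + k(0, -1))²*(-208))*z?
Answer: -1814176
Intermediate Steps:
z = 178
k(x, n) = 2*n*x (k(x, n) = x*(2*n) = 2*n*x)
((7 + k(0, -1))²*(-208))*z = ((7 + 2*(-1)*0)²*(-208))*178 = ((7 + 0)²*(-208))*178 = (7²*(-208))*178 = (49*(-208))*178 = -10192*178 = -1814176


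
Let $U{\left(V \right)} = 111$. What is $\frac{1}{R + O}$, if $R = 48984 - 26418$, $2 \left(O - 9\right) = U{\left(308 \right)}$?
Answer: $\frac{2}{45261} \approx 4.4188 \cdot 10^{-5}$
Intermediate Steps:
$O = \frac{129}{2}$ ($O = 9 + \frac{1}{2} \cdot 111 = 9 + \frac{111}{2} = \frac{129}{2} \approx 64.5$)
$R = 22566$ ($R = 48984 - 26418 = 22566$)
$\frac{1}{R + O} = \frac{1}{22566 + \frac{129}{2}} = \frac{1}{\frac{45261}{2}} = \frac{2}{45261}$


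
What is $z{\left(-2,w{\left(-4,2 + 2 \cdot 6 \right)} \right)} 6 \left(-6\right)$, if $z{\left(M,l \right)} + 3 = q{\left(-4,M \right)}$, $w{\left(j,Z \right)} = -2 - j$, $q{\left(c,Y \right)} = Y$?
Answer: $180$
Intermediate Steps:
$z{\left(M,l \right)} = -3 + M$
$z{\left(-2,w{\left(-4,2 + 2 \cdot 6 \right)} \right)} 6 \left(-6\right) = \left(-3 - 2\right) 6 \left(-6\right) = \left(-5\right) 6 \left(-6\right) = \left(-30\right) \left(-6\right) = 180$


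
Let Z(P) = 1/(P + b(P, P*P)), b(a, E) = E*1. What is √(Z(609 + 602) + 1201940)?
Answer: √647315972201121573/733866 ≈ 1096.3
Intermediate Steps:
b(a, E) = E
Z(P) = 1/(P + P²) (Z(P) = 1/(P + P*P) = 1/(P + P²))
√(Z(609 + 602) + 1201940) = √(1/((609 + 602)*(1 + (609 + 602))) + 1201940) = √(1/(1211*(1 + 1211)) + 1201940) = √((1/1211)/1212 + 1201940) = √((1/1211)*(1/1212) + 1201940) = √(1/1467732 + 1201940) = √(1764125800081/1467732) = √647315972201121573/733866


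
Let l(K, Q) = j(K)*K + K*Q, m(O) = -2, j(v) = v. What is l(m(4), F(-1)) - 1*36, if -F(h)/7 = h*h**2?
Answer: -46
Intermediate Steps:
F(h) = -7*h**3 (F(h) = -7*h*h**2 = -7*h**3)
l(K, Q) = K**2 + K*Q (l(K, Q) = K*K + K*Q = K**2 + K*Q)
l(m(4), F(-1)) - 1*36 = -2*(-2 - 7*(-1)**3) - 1*36 = -2*(-2 - 7*(-1)) - 36 = -2*(-2 + 7) - 36 = -2*5 - 36 = -10 - 36 = -46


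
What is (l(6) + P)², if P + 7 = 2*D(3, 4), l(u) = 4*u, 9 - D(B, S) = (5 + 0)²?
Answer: 225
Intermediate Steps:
D(B, S) = -16 (D(B, S) = 9 - (5 + 0)² = 9 - 1*5² = 9 - 1*25 = 9 - 25 = -16)
P = -39 (P = -7 + 2*(-16) = -7 - 32 = -39)
(l(6) + P)² = (4*6 - 39)² = (24 - 39)² = (-15)² = 225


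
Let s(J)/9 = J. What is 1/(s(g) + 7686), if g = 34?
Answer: 1/7992 ≈ 0.00012513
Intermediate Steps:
s(J) = 9*J
1/(s(g) + 7686) = 1/(9*34 + 7686) = 1/(306 + 7686) = 1/7992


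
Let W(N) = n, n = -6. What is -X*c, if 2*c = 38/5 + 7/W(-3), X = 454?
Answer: -43811/30 ≈ -1460.4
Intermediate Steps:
W(N) = -6
c = 193/60 (c = (38/5 + 7/(-6))/2 = (38*(1/5) + 7*(-1/6))/2 = (38/5 - 7/6)/2 = (1/2)*(193/30) = 193/60 ≈ 3.2167)
-X*c = -454*193/60 = -1*43811/30 = -43811/30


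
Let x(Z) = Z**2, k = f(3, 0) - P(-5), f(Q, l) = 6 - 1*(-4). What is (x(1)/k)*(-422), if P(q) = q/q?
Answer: -422/9 ≈ -46.889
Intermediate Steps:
f(Q, l) = 10 (f(Q, l) = 6 + 4 = 10)
P(q) = 1
k = 9 (k = 10 - 1*1 = 10 - 1 = 9)
(x(1)/k)*(-422) = (1**2/9)*(-422) = (1*(1/9))*(-422) = (1/9)*(-422) = -422/9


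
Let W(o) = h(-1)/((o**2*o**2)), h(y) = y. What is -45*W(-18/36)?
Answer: 720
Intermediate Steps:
W(o) = -1/o**4 (W(o) = -1/(o**2*o**2) = -1/(o**4) = -1/o**4)
-45*W(-18/36) = -(-45)/(-18/36)**4 = -(-45)/(-18*1/36)**4 = -(-45)/(-1/2)**4 = -(-45)*16 = -45*(-16) = 720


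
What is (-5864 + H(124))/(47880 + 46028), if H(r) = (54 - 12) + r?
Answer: -2849/46954 ≈ -0.060676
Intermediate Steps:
H(r) = 42 + r
(-5864 + H(124))/(47880 + 46028) = (-5864 + (42 + 124))/(47880 + 46028) = (-5864 + 166)/93908 = -5698*1/93908 = -2849/46954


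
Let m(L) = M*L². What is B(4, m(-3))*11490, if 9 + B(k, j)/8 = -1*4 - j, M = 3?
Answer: -3676800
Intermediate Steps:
m(L) = 3*L²
B(k, j) = -104 - 8*j (B(k, j) = -72 + 8*(-1*4 - j) = -72 + 8*(-4 - j) = -72 + (-32 - 8*j) = -104 - 8*j)
B(4, m(-3))*11490 = (-104 - 24*(-3)²)*11490 = (-104 - 24*9)*11490 = (-104 - 8*27)*11490 = (-104 - 216)*11490 = -320*11490 = -3676800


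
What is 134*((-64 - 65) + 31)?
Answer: -13132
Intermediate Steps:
134*((-64 - 65) + 31) = 134*(-129 + 31) = 134*(-98) = -13132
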